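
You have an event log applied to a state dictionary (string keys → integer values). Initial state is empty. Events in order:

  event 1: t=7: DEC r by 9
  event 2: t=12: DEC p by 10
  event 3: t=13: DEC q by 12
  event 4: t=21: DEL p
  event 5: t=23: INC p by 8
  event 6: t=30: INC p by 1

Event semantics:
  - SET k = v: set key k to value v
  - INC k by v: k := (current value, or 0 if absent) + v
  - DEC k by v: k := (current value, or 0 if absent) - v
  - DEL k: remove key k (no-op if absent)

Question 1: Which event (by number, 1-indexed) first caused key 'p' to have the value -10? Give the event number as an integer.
Looking for first event where p becomes -10:
  event 2: p (absent) -> -10  <-- first match

Answer: 2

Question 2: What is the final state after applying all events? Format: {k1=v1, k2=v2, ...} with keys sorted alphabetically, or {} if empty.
Answer: {p=9, q=-12, r=-9}

Derivation:
  after event 1 (t=7: DEC r by 9): {r=-9}
  after event 2 (t=12: DEC p by 10): {p=-10, r=-9}
  after event 3 (t=13: DEC q by 12): {p=-10, q=-12, r=-9}
  after event 4 (t=21: DEL p): {q=-12, r=-9}
  after event 5 (t=23: INC p by 8): {p=8, q=-12, r=-9}
  after event 6 (t=30: INC p by 1): {p=9, q=-12, r=-9}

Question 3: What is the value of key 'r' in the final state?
Track key 'r' through all 6 events:
  event 1 (t=7: DEC r by 9): r (absent) -> -9
  event 2 (t=12: DEC p by 10): r unchanged
  event 3 (t=13: DEC q by 12): r unchanged
  event 4 (t=21: DEL p): r unchanged
  event 5 (t=23: INC p by 8): r unchanged
  event 6 (t=30: INC p by 1): r unchanged
Final: r = -9

Answer: -9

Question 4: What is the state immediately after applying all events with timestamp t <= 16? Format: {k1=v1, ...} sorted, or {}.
Answer: {p=-10, q=-12, r=-9}

Derivation:
Apply events with t <= 16 (3 events):
  after event 1 (t=7: DEC r by 9): {r=-9}
  after event 2 (t=12: DEC p by 10): {p=-10, r=-9}
  after event 3 (t=13: DEC q by 12): {p=-10, q=-12, r=-9}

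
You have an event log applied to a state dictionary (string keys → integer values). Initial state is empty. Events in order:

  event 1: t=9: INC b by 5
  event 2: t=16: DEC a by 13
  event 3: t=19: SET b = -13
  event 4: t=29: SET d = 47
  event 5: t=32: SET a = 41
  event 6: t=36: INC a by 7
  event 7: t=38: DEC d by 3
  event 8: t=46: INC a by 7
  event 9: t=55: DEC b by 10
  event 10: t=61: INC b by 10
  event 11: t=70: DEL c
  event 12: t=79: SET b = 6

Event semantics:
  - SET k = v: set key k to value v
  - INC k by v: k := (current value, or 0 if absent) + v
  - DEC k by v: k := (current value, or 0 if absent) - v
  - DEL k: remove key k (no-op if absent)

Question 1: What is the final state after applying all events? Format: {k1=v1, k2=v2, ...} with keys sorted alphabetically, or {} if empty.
  after event 1 (t=9: INC b by 5): {b=5}
  after event 2 (t=16: DEC a by 13): {a=-13, b=5}
  after event 3 (t=19: SET b = -13): {a=-13, b=-13}
  after event 4 (t=29: SET d = 47): {a=-13, b=-13, d=47}
  after event 5 (t=32: SET a = 41): {a=41, b=-13, d=47}
  after event 6 (t=36: INC a by 7): {a=48, b=-13, d=47}
  after event 7 (t=38: DEC d by 3): {a=48, b=-13, d=44}
  after event 8 (t=46: INC a by 7): {a=55, b=-13, d=44}
  after event 9 (t=55: DEC b by 10): {a=55, b=-23, d=44}
  after event 10 (t=61: INC b by 10): {a=55, b=-13, d=44}
  after event 11 (t=70: DEL c): {a=55, b=-13, d=44}
  after event 12 (t=79: SET b = 6): {a=55, b=6, d=44}

Answer: {a=55, b=6, d=44}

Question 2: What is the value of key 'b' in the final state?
Track key 'b' through all 12 events:
  event 1 (t=9: INC b by 5): b (absent) -> 5
  event 2 (t=16: DEC a by 13): b unchanged
  event 3 (t=19: SET b = -13): b 5 -> -13
  event 4 (t=29: SET d = 47): b unchanged
  event 5 (t=32: SET a = 41): b unchanged
  event 6 (t=36: INC a by 7): b unchanged
  event 7 (t=38: DEC d by 3): b unchanged
  event 8 (t=46: INC a by 7): b unchanged
  event 9 (t=55: DEC b by 10): b -13 -> -23
  event 10 (t=61: INC b by 10): b -23 -> -13
  event 11 (t=70: DEL c): b unchanged
  event 12 (t=79: SET b = 6): b -13 -> 6
Final: b = 6

Answer: 6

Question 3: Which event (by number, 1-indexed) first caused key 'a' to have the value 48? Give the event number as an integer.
Looking for first event where a becomes 48:
  event 2: a = -13
  event 3: a = -13
  event 4: a = -13
  event 5: a = 41
  event 6: a 41 -> 48  <-- first match

Answer: 6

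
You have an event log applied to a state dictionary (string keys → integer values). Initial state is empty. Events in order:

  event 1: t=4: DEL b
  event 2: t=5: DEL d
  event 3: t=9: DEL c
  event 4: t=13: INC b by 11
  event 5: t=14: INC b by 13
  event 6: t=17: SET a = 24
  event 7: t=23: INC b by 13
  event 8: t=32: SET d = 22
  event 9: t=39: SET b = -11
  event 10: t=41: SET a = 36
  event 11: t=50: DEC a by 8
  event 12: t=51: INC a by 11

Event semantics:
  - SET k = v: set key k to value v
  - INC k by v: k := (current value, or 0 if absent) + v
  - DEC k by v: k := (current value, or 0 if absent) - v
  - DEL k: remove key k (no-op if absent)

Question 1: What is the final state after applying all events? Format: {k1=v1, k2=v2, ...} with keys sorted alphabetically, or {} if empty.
  after event 1 (t=4: DEL b): {}
  after event 2 (t=5: DEL d): {}
  after event 3 (t=9: DEL c): {}
  after event 4 (t=13: INC b by 11): {b=11}
  after event 5 (t=14: INC b by 13): {b=24}
  after event 6 (t=17: SET a = 24): {a=24, b=24}
  after event 7 (t=23: INC b by 13): {a=24, b=37}
  after event 8 (t=32: SET d = 22): {a=24, b=37, d=22}
  after event 9 (t=39: SET b = -11): {a=24, b=-11, d=22}
  after event 10 (t=41: SET a = 36): {a=36, b=-11, d=22}
  after event 11 (t=50: DEC a by 8): {a=28, b=-11, d=22}
  after event 12 (t=51: INC a by 11): {a=39, b=-11, d=22}

Answer: {a=39, b=-11, d=22}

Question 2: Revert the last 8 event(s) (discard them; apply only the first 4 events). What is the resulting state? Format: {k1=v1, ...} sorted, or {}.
Keep first 4 events (discard last 8):
  after event 1 (t=4: DEL b): {}
  after event 2 (t=5: DEL d): {}
  after event 3 (t=9: DEL c): {}
  after event 4 (t=13: INC b by 11): {b=11}

Answer: {b=11}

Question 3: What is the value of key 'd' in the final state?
Answer: 22

Derivation:
Track key 'd' through all 12 events:
  event 1 (t=4: DEL b): d unchanged
  event 2 (t=5: DEL d): d (absent) -> (absent)
  event 3 (t=9: DEL c): d unchanged
  event 4 (t=13: INC b by 11): d unchanged
  event 5 (t=14: INC b by 13): d unchanged
  event 6 (t=17: SET a = 24): d unchanged
  event 7 (t=23: INC b by 13): d unchanged
  event 8 (t=32: SET d = 22): d (absent) -> 22
  event 9 (t=39: SET b = -11): d unchanged
  event 10 (t=41: SET a = 36): d unchanged
  event 11 (t=50: DEC a by 8): d unchanged
  event 12 (t=51: INC a by 11): d unchanged
Final: d = 22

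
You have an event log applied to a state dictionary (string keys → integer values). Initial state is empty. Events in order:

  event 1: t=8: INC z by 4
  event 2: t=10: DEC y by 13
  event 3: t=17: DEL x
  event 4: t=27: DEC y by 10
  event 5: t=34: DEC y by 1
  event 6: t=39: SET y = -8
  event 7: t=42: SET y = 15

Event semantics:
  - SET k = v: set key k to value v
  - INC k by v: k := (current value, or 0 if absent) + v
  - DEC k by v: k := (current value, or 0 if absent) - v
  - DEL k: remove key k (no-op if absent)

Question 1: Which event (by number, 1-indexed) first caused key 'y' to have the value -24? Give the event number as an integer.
Looking for first event where y becomes -24:
  event 2: y = -13
  event 3: y = -13
  event 4: y = -23
  event 5: y -23 -> -24  <-- first match

Answer: 5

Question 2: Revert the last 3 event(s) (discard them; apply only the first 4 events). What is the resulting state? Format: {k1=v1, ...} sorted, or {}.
Keep first 4 events (discard last 3):
  after event 1 (t=8: INC z by 4): {z=4}
  after event 2 (t=10: DEC y by 13): {y=-13, z=4}
  after event 3 (t=17: DEL x): {y=-13, z=4}
  after event 4 (t=27: DEC y by 10): {y=-23, z=4}

Answer: {y=-23, z=4}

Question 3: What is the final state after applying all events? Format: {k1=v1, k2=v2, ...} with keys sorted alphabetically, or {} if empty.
  after event 1 (t=8: INC z by 4): {z=4}
  after event 2 (t=10: DEC y by 13): {y=-13, z=4}
  after event 3 (t=17: DEL x): {y=-13, z=4}
  after event 4 (t=27: DEC y by 10): {y=-23, z=4}
  after event 5 (t=34: DEC y by 1): {y=-24, z=4}
  after event 6 (t=39: SET y = -8): {y=-8, z=4}
  after event 7 (t=42: SET y = 15): {y=15, z=4}

Answer: {y=15, z=4}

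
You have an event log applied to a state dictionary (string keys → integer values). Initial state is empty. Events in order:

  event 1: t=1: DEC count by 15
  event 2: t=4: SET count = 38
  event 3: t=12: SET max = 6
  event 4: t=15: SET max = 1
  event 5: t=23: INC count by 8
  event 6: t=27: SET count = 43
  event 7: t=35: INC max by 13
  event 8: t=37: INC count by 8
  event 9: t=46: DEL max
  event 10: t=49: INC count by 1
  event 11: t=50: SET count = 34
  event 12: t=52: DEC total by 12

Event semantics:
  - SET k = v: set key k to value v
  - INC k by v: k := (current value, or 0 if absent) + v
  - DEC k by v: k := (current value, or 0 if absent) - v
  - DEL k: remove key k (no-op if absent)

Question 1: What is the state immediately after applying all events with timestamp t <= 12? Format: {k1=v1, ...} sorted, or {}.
Apply events with t <= 12 (3 events):
  after event 1 (t=1: DEC count by 15): {count=-15}
  after event 2 (t=4: SET count = 38): {count=38}
  after event 3 (t=12: SET max = 6): {count=38, max=6}

Answer: {count=38, max=6}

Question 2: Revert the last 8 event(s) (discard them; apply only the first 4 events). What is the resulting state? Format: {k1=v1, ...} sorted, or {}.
Keep first 4 events (discard last 8):
  after event 1 (t=1: DEC count by 15): {count=-15}
  after event 2 (t=4: SET count = 38): {count=38}
  after event 3 (t=12: SET max = 6): {count=38, max=6}
  after event 4 (t=15: SET max = 1): {count=38, max=1}

Answer: {count=38, max=1}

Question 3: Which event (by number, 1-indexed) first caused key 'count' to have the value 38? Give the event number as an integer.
Answer: 2

Derivation:
Looking for first event where count becomes 38:
  event 1: count = -15
  event 2: count -15 -> 38  <-- first match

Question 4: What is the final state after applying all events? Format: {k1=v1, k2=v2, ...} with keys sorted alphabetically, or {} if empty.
  after event 1 (t=1: DEC count by 15): {count=-15}
  after event 2 (t=4: SET count = 38): {count=38}
  after event 3 (t=12: SET max = 6): {count=38, max=6}
  after event 4 (t=15: SET max = 1): {count=38, max=1}
  after event 5 (t=23: INC count by 8): {count=46, max=1}
  after event 6 (t=27: SET count = 43): {count=43, max=1}
  after event 7 (t=35: INC max by 13): {count=43, max=14}
  after event 8 (t=37: INC count by 8): {count=51, max=14}
  after event 9 (t=46: DEL max): {count=51}
  after event 10 (t=49: INC count by 1): {count=52}
  after event 11 (t=50: SET count = 34): {count=34}
  after event 12 (t=52: DEC total by 12): {count=34, total=-12}

Answer: {count=34, total=-12}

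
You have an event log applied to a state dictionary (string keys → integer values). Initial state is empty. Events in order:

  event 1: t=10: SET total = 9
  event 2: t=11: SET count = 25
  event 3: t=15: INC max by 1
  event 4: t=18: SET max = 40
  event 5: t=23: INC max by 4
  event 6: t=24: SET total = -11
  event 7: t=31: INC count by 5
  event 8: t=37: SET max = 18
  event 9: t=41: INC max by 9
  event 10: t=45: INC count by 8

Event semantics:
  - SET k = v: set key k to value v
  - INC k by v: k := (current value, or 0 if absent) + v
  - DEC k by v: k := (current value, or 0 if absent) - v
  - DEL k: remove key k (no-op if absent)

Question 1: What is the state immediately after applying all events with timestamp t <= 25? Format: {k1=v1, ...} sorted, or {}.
Answer: {count=25, max=44, total=-11}

Derivation:
Apply events with t <= 25 (6 events):
  after event 1 (t=10: SET total = 9): {total=9}
  after event 2 (t=11: SET count = 25): {count=25, total=9}
  after event 3 (t=15: INC max by 1): {count=25, max=1, total=9}
  after event 4 (t=18: SET max = 40): {count=25, max=40, total=9}
  after event 5 (t=23: INC max by 4): {count=25, max=44, total=9}
  after event 6 (t=24: SET total = -11): {count=25, max=44, total=-11}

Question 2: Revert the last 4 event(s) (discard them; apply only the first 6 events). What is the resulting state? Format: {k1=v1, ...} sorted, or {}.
Answer: {count=25, max=44, total=-11}

Derivation:
Keep first 6 events (discard last 4):
  after event 1 (t=10: SET total = 9): {total=9}
  after event 2 (t=11: SET count = 25): {count=25, total=9}
  after event 3 (t=15: INC max by 1): {count=25, max=1, total=9}
  after event 4 (t=18: SET max = 40): {count=25, max=40, total=9}
  after event 5 (t=23: INC max by 4): {count=25, max=44, total=9}
  after event 6 (t=24: SET total = -11): {count=25, max=44, total=-11}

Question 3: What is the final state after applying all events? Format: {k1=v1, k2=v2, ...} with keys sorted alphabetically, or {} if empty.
Answer: {count=38, max=27, total=-11}

Derivation:
  after event 1 (t=10: SET total = 9): {total=9}
  after event 2 (t=11: SET count = 25): {count=25, total=9}
  after event 3 (t=15: INC max by 1): {count=25, max=1, total=9}
  after event 4 (t=18: SET max = 40): {count=25, max=40, total=9}
  after event 5 (t=23: INC max by 4): {count=25, max=44, total=9}
  after event 6 (t=24: SET total = -11): {count=25, max=44, total=-11}
  after event 7 (t=31: INC count by 5): {count=30, max=44, total=-11}
  after event 8 (t=37: SET max = 18): {count=30, max=18, total=-11}
  after event 9 (t=41: INC max by 9): {count=30, max=27, total=-11}
  after event 10 (t=45: INC count by 8): {count=38, max=27, total=-11}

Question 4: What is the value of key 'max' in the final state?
Answer: 27

Derivation:
Track key 'max' through all 10 events:
  event 1 (t=10: SET total = 9): max unchanged
  event 2 (t=11: SET count = 25): max unchanged
  event 3 (t=15: INC max by 1): max (absent) -> 1
  event 4 (t=18: SET max = 40): max 1 -> 40
  event 5 (t=23: INC max by 4): max 40 -> 44
  event 6 (t=24: SET total = -11): max unchanged
  event 7 (t=31: INC count by 5): max unchanged
  event 8 (t=37: SET max = 18): max 44 -> 18
  event 9 (t=41: INC max by 9): max 18 -> 27
  event 10 (t=45: INC count by 8): max unchanged
Final: max = 27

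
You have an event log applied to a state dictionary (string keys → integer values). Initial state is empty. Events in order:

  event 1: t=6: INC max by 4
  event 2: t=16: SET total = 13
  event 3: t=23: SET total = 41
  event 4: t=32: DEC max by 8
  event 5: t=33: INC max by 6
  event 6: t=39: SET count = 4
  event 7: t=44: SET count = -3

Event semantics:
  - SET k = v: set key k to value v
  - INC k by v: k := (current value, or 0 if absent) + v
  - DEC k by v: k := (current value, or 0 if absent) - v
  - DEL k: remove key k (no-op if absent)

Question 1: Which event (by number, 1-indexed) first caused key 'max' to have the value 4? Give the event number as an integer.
Answer: 1

Derivation:
Looking for first event where max becomes 4:
  event 1: max (absent) -> 4  <-- first match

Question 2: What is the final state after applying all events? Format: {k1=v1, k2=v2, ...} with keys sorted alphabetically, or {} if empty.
Answer: {count=-3, max=2, total=41}

Derivation:
  after event 1 (t=6: INC max by 4): {max=4}
  after event 2 (t=16: SET total = 13): {max=4, total=13}
  after event 3 (t=23: SET total = 41): {max=4, total=41}
  after event 4 (t=32: DEC max by 8): {max=-4, total=41}
  after event 5 (t=33: INC max by 6): {max=2, total=41}
  after event 6 (t=39: SET count = 4): {count=4, max=2, total=41}
  after event 7 (t=44: SET count = -3): {count=-3, max=2, total=41}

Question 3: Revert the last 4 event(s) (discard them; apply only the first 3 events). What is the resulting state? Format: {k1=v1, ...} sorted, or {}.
Answer: {max=4, total=41}

Derivation:
Keep first 3 events (discard last 4):
  after event 1 (t=6: INC max by 4): {max=4}
  after event 2 (t=16: SET total = 13): {max=4, total=13}
  after event 3 (t=23: SET total = 41): {max=4, total=41}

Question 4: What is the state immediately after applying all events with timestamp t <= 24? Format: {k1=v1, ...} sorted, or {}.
Apply events with t <= 24 (3 events):
  after event 1 (t=6: INC max by 4): {max=4}
  after event 2 (t=16: SET total = 13): {max=4, total=13}
  after event 3 (t=23: SET total = 41): {max=4, total=41}

Answer: {max=4, total=41}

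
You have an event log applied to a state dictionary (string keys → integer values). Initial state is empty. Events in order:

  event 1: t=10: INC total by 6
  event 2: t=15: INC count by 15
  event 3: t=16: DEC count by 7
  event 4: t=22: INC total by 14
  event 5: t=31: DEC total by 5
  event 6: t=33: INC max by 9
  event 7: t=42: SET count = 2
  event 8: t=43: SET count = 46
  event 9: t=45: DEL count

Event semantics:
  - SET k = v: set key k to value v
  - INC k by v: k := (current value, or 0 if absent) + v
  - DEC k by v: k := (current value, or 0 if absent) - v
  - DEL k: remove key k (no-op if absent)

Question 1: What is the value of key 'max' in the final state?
Answer: 9

Derivation:
Track key 'max' through all 9 events:
  event 1 (t=10: INC total by 6): max unchanged
  event 2 (t=15: INC count by 15): max unchanged
  event 3 (t=16: DEC count by 7): max unchanged
  event 4 (t=22: INC total by 14): max unchanged
  event 5 (t=31: DEC total by 5): max unchanged
  event 6 (t=33: INC max by 9): max (absent) -> 9
  event 7 (t=42: SET count = 2): max unchanged
  event 8 (t=43: SET count = 46): max unchanged
  event 9 (t=45: DEL count): max unchanged
Final: max = 9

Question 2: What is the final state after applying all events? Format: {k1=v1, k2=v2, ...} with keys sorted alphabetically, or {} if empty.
  after event 1 (t=10: INC total by 6): {total=6}
  after event 2 (t=15: INC count by 15): {count=15, total=6}
  after event 3 (t=16: DEC count by 7): {count=8, total=6}
  after event 4 (t=22: INC total by 14): {count=8, total=20}
  after event 5 (t=31: DEC total by 5): {count=8, total=15}
  after event 6 (t=33: INC max by 9): {count=8, max=9, total=15}
  after event 7 (t=42: SET count = 2): {count=2, max=9, total=15}
  after event 8 (t=43: SET count = 46): {count=46, max=9, total=15}
  after event 9 (t=45: DEL count): {max=9, total=15}

Answer: {max=9, total=15}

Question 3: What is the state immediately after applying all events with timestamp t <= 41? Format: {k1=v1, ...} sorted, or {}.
Answer: {count=8, max=9, total=15}

Derivation:
Apply events with t <= 41 (6 events):
  after event 1 (t=10: INC total by 6): {total=6}
  after event 2 (t=15: INC count by 15): {count=15, total=6}
  after event 3 (t=16: DEC count by 7): {count=8, total=6}
  after event 4 (t=22: INC total by 14): {count=8, total=20}
  after event 5 (t=31: DEC total by 5): {count=8, total=15}
  after event 6 (t=33: INC max by 9): {count=8, max=9, total=15}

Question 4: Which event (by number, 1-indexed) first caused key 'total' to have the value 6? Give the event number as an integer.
Looking for first event where total becomes 6:
  event 1: total (absent) -> 6  <-- first match

Answer: 1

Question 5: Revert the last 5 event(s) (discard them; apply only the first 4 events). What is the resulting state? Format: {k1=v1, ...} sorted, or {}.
Keep first 4 events (discard last 5):
  after event 1 (t=10: INC total by 6): {total=6}
  after event 2 (t=15: INC count by 15): {count=15, total=6}
  after event 3 (t=16: DEC count by 7): {count=8, total=6}
  after event 4 (t=22: INC total by 14): {count=8, total=20}

Answer: {count=8, total=20}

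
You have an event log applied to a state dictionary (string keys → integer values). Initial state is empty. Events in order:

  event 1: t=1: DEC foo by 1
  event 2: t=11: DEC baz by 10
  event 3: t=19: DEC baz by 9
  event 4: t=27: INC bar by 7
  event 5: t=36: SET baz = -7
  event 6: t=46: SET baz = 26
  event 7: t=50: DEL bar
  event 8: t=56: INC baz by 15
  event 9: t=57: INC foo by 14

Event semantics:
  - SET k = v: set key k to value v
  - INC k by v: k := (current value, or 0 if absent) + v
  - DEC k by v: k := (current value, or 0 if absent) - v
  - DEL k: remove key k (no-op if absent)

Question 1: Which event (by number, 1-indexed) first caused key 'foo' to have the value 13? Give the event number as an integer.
Answer: 9

Derivation:
Looking for first event where foo becomes 13:
  event 1: foo = -1
  event 2: foo = -1
  event 3: foo = -1
  event 4: foo = -1
  event 5: foo = -1
  event 6: foo = -1
  event 7: foo = -1
  event 8: foo = -1
  event 9: foo -1 -> 13  <-- first match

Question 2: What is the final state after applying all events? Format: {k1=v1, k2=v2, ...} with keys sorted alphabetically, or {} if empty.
Answer: {baz=41, foo=13}

Derivation:
  after event 1 (t=1: DEC foo by 1): {foo=-1}
  after event 2 (t=11: DEC baz by 10): {baz=-10, foo=-1}
  after event 3 (t=19: DEC baz by 9): {baz=-19, foo=-1}
  after event 4 (t=27: INC bar by 7): {bar=7, baz=-19, foo=-1}
  after event 5 (t=36: SET baz = -7): {bar=7, baz=-7, foo=-1}
  after event 6 (t=46: SET baz = 26): {bar=7, baz=26, foo=-1}
  after event 7 (t=50: DEL bar): {baz=26, foo=-1}
  after event 8 (t=56: INC baz by 15): {baz=41, foo=-1}
  after event 9 (t=57: INC foo by 14): {baz=41, foo=13}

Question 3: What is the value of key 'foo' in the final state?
Track key 'foo' through all 9 events:
  event 1 (t=1: DEC foo by 1): foo (absent) -> -1
  event 2 (t=11: DEC baz by 10): foo unchanged
  event 3 (t=19: DEC baz by 9): foo unchanged
  event 4 (t=27: INC bar by 7): foo unchanged
  event 5 (t=36: SET baz = -7): foo unchanged
  event 6 (t=46: SET baz = 26): foo unchanged
  event 7 (t=50: DEL bar): foo unchanged
  event 8 (t=56: INC baz by 15): foo unchanged
  event 9 (t=57: INC foo by 14): foo -1 -> 13
Final: foo = 13

Answer: 13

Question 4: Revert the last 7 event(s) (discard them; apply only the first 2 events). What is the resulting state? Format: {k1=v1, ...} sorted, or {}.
Answer: {baz=-10, foo=-1}

Derivation:
Keep first 2 events (discard last 7):
  after event 1 (t=1: DEC foo by 1): {foo=-1}
  after event 2 (t=11: DEC baz by 10): {baz=-10, foo=-1}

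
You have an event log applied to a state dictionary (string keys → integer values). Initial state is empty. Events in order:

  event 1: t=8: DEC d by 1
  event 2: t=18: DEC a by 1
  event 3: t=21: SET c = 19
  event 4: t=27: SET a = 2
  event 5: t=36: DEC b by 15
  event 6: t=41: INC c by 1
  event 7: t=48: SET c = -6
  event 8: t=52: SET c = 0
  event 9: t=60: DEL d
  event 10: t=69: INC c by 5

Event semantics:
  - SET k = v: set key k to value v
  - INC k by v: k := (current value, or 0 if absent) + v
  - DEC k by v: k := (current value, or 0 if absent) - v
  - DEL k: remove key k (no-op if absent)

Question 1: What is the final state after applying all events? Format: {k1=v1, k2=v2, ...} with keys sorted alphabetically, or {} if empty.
Answer: {a=2, b=-15, c=5}

Derivation:
  after event 1 (t=8: DEC d by 1): {d=-1}
  after event 2 (t=18: DEC a by 1): {a=-1, d=-1}
  after event 3 (t=21: SET c = 19): {a=-1, c=19, d=-1}
  after event 4 (t=27: SET a = 2): {a=2, c=19, d=-1}
  after event 5 (t=36: DEC b by 15): {a=2, b=-15, c=19, d=-1}
  after event 6 (t=41: INC c by 1): {a=2, b=-15, c=20, d=-1}
  after event 7 (t=48: SET c = -6): {a=2, b=-15, c=-6, d=-1}
  after event 8 (t=52: SET c = 0): {a=2, b=-15, c=0, d=-1}
  after event 9 (t=60: DEL d): {a=2, b=-15, c=0}
  after event 10 (t=69: INC c by 5): {a=2, b=-15, c=5}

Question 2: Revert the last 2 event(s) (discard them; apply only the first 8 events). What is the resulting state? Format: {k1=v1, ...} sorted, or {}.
Answer: {a=2, b=-15, c=0, d=-1}

Derivation:
Keep first 8 events (discard last 2):
  after event 1 (t=8: DEC d by 1): {d=-1}
  after event 2 (t=18: DEC a by 1): {a=-1, d=-1}
  after event 3 (t=21: SET c = 19): {a=-1, c=19, d=-1}
  after event 4 (t=27: SET a = 2): {a=2, c=19, d=-1}
  after event 5 (t=36: DEC b by 15): {a=2, b=-15, c=19, d=-1}
  after event 6 (t=41: INC c by 1): {a=2, b=-15, c=20, d=-1}
  after event 7 (t=48: SET c = -6): {a=2, b=-15, c=-6, d=-1}
  after event 8 (t=52: SET c = 0): {a=2, b=-15, c=0, d=-1}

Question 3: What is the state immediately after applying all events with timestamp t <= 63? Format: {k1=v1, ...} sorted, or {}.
Apply events with t <= 63 (9 events):
  after event 1 (t=8: DEC d by 1): {d=-1}
  after event 2 (t=18: DEC a by 1): {a=-1, d=-1}
  after event 3 (t=21: SET c = 19): {a=-1, c=19, d=-1}
  after event 4 (t=27: SET a = 2): {a=2, c=19, d=-1}
  after event 5 (t=36: DEC b by 15): {a=2, b=-15, c=19, d=-1}
  after event 6 (t=41: INC c by 1): {a=2, b=-15, c=20, d=-1}
  after event 7 (t=48: SET c = -6): {a=2, b=-15, c=-6, d=-1}
  after event 8 (t=52: SET c = 0): {a=2, b=-15, c=0, d=-1}
  after event 9 (t=60: DEL d): {a=2, b=-15, c=0}

Answer: {a=2, b=-15, c=0}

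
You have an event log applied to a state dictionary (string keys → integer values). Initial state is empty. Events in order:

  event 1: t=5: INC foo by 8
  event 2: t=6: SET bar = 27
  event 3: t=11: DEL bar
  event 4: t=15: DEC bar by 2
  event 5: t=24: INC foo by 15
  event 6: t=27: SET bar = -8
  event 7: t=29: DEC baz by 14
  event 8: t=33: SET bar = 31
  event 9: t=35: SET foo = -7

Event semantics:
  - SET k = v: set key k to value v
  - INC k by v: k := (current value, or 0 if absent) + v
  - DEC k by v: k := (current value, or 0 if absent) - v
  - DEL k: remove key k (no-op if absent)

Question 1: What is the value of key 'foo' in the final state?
Answer: -7

Derivation:
Track key 'foo' through all 9 events:
  event 1 (t=5: INC foo by 8): foo (absent) -> 8
  event 2 (t=6: SET bar = 27): foo unchanged
  event 3 (t=11: DEL bar): foo unchanged
  event 4 (t=15: DEC bar by 2): foo unchanged
  event 5 (t=24: INC foo by 15): foo 8 -> 23
  event 6 (t=27: SET bar = -8): foo unchanged
  event 7 (t=29: DEC baz by 14): foo unchanged
  event 8 (t=33: SET bar = 31): foo unchanged
  event 9 (t=35: SET foo = -7): foo 23 -> -7
Final: foo = -7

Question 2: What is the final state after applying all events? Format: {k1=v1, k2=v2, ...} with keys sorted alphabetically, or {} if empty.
  after event 1 (t=5: INC foo by 8): {foo=8}
  after event 2 (t=6: SET bar = 27): {bar=27, foo=8}
  after event 3 (t=11: DEL bar): {foo=8}
  after event 4 (t=15: DEC bar by 2): {bar=-2, foo=8}
  after event 5 (t=24: INC foo by 15): {bar=-2, foo=23}
  after event 6 (t=27: SET bar = -8): {bar=-8, foo=23}
  after event 7 (t=29: DEC baz by 14): {bar=-8, baz=-14, foo=23}
  after event 8 (t=33: SET bar = 31): {bar=31, baz=-14, foo=23}
  after event 9 (t=35: SET foo = -7): {bar=31, baz=-14, foo=-7}

Answer: {bar=31, baz=-14, foo=-7}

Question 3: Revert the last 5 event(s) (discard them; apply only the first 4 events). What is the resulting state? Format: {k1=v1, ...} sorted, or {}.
Keep first 4 events (discard last 5):
  after event 1 (t=5: INC foo by 8): {foo=8}
  after event 2 (t=6: SET bar = 27): {bar=27, foo=8}
  after event 3 (t=11: DEL bar): {foo=8}
  after event 4 (t=15: DEC bar by 2): {bar=-2, foo=8}

Answer: {bar=-2, foo=8}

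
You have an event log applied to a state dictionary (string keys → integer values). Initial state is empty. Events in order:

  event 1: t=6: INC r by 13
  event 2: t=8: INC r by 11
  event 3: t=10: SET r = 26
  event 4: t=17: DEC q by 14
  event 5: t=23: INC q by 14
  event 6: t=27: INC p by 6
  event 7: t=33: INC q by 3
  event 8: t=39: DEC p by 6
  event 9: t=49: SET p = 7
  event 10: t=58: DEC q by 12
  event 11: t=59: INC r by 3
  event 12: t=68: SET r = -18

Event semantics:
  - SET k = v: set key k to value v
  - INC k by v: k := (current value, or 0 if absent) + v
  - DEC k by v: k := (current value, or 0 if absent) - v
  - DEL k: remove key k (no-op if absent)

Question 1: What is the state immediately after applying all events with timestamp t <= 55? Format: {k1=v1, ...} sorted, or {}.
Apply events with t <= 55 (9 events):
  after event 1 (t=6: INC r by 13): {r=13}
  after event 2 (t=8: INC r by 11): {r=24}
  after event 3 (t=10: SET r = 26): {r=26}
  after event 4 (t=17: DEC q by 14): {q=-14, r=26}
  after event 5 (t=23: INC q by 14): {q=0, r=26}
  after event 6 (t=27: INC p by 6): {p=6, q=0, r=26}
  after event 7 (t=33: INC q by 3): {p=6, q=3, r=26}
  after event 8 (t=39: DEC p by 6): {p=0, q=3, r=26}
  after event 9 (t=49: SET p = 7): {p=7, q=3, r=26}

Answer: {p=7, q=3, r=26}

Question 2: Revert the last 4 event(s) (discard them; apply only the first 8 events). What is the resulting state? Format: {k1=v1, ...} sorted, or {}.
Answer: {p=0, q=3, r=26}

Derivation:
Keep first 8 events (discard last 4):
  after event 1 (t=6: INC r by 13): {r=13}
  after event 2 (t=8: INC r by 11): {r=24}
  after event 3 (t=10: SET r = 26): {r=26}
  after event 4 (t=17: DEC q by 14): {q=-14, r=26}
  after event 5 (t=23: INC q by 14): {q=0, r=26}
  after event 6 (t=27: INC p by 6): {p=6, q=0, r=26}
  after event 7 (t=33: INC q by 3): {p=6, q=3, r=26}
  after event 8 (t=39: DEC p by 6): {p=0, q=3, r=26}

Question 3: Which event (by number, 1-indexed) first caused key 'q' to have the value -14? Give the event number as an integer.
Looking for first event where q becomes -14:
  event 4: q (absent) -> -14  <-- first match

Answer: 4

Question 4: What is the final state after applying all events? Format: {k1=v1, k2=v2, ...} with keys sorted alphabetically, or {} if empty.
  after event 1 (t=6: INC r by 13): {r=13}
  after event 2 (t=8: INC r by 11): {r=24}
  after event 3 (t=10: SET r = 26): {r=26}
  after event 4 (t=17: DEC q by 14): {q=-14, r=26}
  after event 5 (t=23: INC q by 14): {q=0, r=26}
  after event 6 (t=27: INC p by 6): {p=6, q=0, r=26}
  after event 7 (t=33: INC q by 3): {p=6, q=3, r=26}
  after event 8 (t=39: DEC p by 6): {p=0, q=3, r=26}
  after event 9 (t=49: SET p = 7): {p=7, q=3, r=26}
  after event 10 (t=58: DEC q by 12): {p=7, q=-9, r=26}
  after event 11 (t=59: INC r by 3): {p=7, q=-9, r=29}
  after event 12 (t=68: SET r = -18): {p=7, q=-9, r=-18}

Answer: {p=7, q=-9, r=-18}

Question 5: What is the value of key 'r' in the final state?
Track key 'r' through all 12 events:
  event 1 (t=6: INC r by 13): r (absent) -> 13
  event 2 (t=8: INC r by 11): r 13 -> 24
  event 3 (t=10: SET r = 26): r 24 -> 26
  event 4 (t=17: DEC q by 14): r unchanged
  event 5 (t=23: INC q by 14): r unchanged
  event 6 (t=27: INC p by 6): r unchanged
  event 7 (t=33: INC q by 3): r unchanged
  event 8 (t=39: DEC p by 6): r unchanged
  event 9 (t=49: SET p = 7): r unchanged
  event 10 (t=58: DEC q by 12): r unchanged
  event 11 (t=59: INC r by 3): r 26 -> 29
  event 12 (t=68: SET r = -18): r 29 -> -18
Final: r = -18

Answer: -18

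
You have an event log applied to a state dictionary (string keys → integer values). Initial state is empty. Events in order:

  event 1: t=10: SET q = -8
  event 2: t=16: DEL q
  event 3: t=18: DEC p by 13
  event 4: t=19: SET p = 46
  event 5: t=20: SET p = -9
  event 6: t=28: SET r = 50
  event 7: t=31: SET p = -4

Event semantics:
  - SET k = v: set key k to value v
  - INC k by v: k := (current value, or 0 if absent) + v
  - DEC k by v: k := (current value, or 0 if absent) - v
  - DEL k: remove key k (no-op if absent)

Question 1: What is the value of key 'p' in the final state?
Answer: -4

Derivation:
Track key 'p' through all 7 events:
  event 1 (t=10: SET q = -8): p unchanged
  event 2 (t=16: DEL q): p unchanged
  event 3 (t=18: DEC p by 13): p (absent) -> -13
  event 4 (t=19: SET p = 46): p -13 -> 46
  event 5 (t=20: SET p = -9): p 46 -> -9
  event 6 (t=28: SET r = 50): p unchanged
  event 7 (t=31: SET p = -4): p -9 -> -4
Final: p = -4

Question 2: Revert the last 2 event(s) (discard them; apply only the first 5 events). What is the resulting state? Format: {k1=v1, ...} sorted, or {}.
Keep first 5 events (discard last 2):
  after event 1 (t=10: SET q = -8): {q=-8}
  after event 2 (t=16: DEL q): {}
  after event 3 (t=18: DEC p by 13): {p=-13}
  after event 4 (t=19: SET p = 46): {p=46}
  after event 5 (t=20: SET p = -9): {p=-9}

Answer: {p=-9}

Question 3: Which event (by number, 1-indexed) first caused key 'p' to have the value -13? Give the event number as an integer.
Looking for first event where p becomes -13:
  event 3: p (absent) -> -13  <-- first match

Answer: 3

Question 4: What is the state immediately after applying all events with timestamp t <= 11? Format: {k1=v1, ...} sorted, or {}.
Answer: {q=-8}

Derivation:
Apply events with t <= 11 (1 events):
  after event 1 (t=10: SET q = -8): {q=-8}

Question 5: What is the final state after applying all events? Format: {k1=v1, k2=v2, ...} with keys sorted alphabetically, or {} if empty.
Answer: {p=-4, r=50}

Derivation:
  after event 1 (t=10: SET q = -8): {q=-8}
  after event 2 (t=16: DEL q): {}
  after event 3 (t=18: DEC p by 13): {p=-13}
  after event 4 (t=19: SET p = 46): {p=46}
  after event 5 (t=20: SET p = -9): {p=-9}
  after event 6 (t=28: SET r = 50): {p=-9, r=50}
  after event 7 (t=31: SET p = -4): {p=-4, r=50}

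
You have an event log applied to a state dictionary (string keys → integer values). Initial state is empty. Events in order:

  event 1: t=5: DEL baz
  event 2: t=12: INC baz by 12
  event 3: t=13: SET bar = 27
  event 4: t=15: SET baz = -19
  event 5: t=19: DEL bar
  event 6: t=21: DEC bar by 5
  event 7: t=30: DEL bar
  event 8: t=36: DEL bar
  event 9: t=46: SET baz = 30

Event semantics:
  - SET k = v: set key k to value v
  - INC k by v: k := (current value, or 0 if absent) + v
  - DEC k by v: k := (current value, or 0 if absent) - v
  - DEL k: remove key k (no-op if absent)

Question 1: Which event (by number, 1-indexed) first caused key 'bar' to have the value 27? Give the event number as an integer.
Answer: 3

Derivation:
Looking for first event where bar becomes 27:
  event 3: bar (absent) -> 27  <-- first match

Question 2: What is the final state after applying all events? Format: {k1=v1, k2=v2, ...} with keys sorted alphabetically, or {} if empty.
Answer: {baz=30}

Derivation:
  after event 1 (t=5: DEL baz): {}
  after event 2 (t=12: INC baz by 12): {baz=12}
  after event 3 (t=13: SET bar = 27): {bar=27, baz=12}
  after event 4 (t=15: SET baz = -19): {bar=27, baz=-19}
  after event 5 (t=19: DEL bar): {baz=-19}
  after event 6 (t=21: DEC bar by 5): {bar=-5, baz=-19}
  after event 7 (t=30: DEL bar): {baz=-19}
  after event 8 (t=36: DEL bar): {baz=-19}
  after event 9 (t=46: SET baz = 30): {baz=30}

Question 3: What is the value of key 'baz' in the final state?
Answer: 30

Derivation:
Track key 'baz' through all 9 events:
  event 1 (t=5: DEL baz): baz (absent) -> (absent)
  event 2 (t=12: INC baz by 12): baz (absent) -> 12
  event 3 (t=13: SET bar = 27): baz unchanged
  event 4 (t=15: SET baz = -19): baz 12 -> -19
  event 5 (t=19: DEL bar): baz unchanged
  event 6 (t=21: DEC bar by 5): baz unchanged
  event 7 (t=30: DEL bar): baz unchanged
  event 8 (t=36: DEL bar): baz unchanged
  event 9 (t=46: SET baz = 30): baz -19 -> 30
Final: baz = 30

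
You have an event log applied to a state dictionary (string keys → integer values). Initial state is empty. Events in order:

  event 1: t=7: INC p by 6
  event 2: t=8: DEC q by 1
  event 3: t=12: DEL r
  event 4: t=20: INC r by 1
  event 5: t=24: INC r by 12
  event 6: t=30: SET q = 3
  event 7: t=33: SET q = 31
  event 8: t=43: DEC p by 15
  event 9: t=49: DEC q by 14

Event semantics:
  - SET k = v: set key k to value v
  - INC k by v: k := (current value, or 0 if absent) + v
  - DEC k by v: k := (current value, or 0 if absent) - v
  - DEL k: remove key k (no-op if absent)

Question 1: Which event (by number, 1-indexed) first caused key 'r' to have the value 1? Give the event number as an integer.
Answer: 4

Derivation:
Looking for first event where r becomes 1:
  event 4: r (absent) -> 1  <-- first match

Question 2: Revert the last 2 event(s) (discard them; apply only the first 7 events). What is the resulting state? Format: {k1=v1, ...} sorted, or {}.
Answer: {p=6, q=31, r=13}

Derivation:
Keep first 7 events (discard last 2):
  after event 1 (t=7: INC p by 6): {p=6}
  after event 2 (t=8: DEC q by 1): {p=6, q=-1}
  after event 3 (t=12: DEL r): {p=6, q=-1}
  after event 4 (t=20: INC r by 1): {p=6, q=-1, r=1}
  after event 5 (t=24: INC r by 12): {p=6, q=-1, r=13}
  after event 6 (t=30: SET q = 3): {p=6, q=3, r=13}
  after event 7 (t=33: SET q = 31): {p=6, q=31, r=13}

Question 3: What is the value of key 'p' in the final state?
Answer: -9

Derivation:
Track key 'p' through all 9 events:
  event 1 (t=7: INC p by 6): p (absent) -> 6
  event 2 (t=8: DEC q by 1): p unchanged
  event 3 (t=12: DEL r): p unchanged
  event 4 (t=20: INC r by 1): p unchanged
  event 5 (t=24: INC r by 12): p unchanged
  event 6 (t=30: SET q = 3): p unchanged
  event 7 (t=33: SET q = 31): p unchanged
  event 8 (t=43: DEC p by 15): p 6 -> -9
  event 9 (t=49: DEC q by 14): p unchanged
Final: p = -9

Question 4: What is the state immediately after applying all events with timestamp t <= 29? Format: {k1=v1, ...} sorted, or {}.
Apply events with t <= 29 (5 events):
  after event 1 (t=7: INC p by 6): {p=6}
  after event 2 (t=8: DEC q by 1): {p=6, q=-1}
  after event 3 (t=12: DEL r): {p=6, q=-1}
  after event 4 (t=20: INC r by 1): {p=6, q=-1, r=1}
  after event 5 (t=24: INC r by 12): {p=6, q=-1, r=13}

Answer: {p=6, q=-1, r=13}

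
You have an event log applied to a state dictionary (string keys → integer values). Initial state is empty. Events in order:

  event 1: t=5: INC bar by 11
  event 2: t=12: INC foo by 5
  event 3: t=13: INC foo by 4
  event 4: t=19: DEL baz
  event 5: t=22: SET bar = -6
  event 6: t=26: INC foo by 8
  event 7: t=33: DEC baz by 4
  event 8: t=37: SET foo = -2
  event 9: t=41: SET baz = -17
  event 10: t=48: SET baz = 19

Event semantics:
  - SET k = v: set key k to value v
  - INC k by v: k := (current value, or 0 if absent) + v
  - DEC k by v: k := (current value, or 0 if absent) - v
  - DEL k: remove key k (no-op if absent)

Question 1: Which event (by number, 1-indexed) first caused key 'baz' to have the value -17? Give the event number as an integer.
Answer: 9

Derivation:
Looking for first event where baz becomes -17:
  event 7: baz = -4
  event 8: baz = -4
  event 9: baz -4 -> -17  <-- first match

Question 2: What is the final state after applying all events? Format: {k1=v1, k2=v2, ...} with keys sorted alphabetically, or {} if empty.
  after event 1 (t=5: INC bar by 11): {bar=11}
  after event 2 (t=12: INC foo by 5): {bar=11, foo=5}
  after event 3 (t=13: INC foo by 4): {bar=11, foo=9}
  after event 4 (t=19: DEL baz): {bar=11, foo=9}
  after event 5 (t=22: SET bar = -6): {bar=-6, foo=9}
  after event 6 (t=26: INC foo by 8): {bar=-6, foo=17}
  after event 7 (t=33: DEC baz by 4): {bar=-6, baz=-4, foo=17}
  after event 8 (t=37: SET foo = -2): {bar=-6, baz=-4, foo=-2}
  after event 9 (t=41: SET baz = -17): {bar=-6, baz=-17, foo=-2}
  after event 10 (t=48: SET baz = 19): {bar=-6, baz=19, foo=-2}

Answer: {bar=-6, baz=19, foo=-2}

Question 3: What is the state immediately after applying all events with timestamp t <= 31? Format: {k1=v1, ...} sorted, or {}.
Answer: {bar=-6, foo=17}

Derivation:
Apply events with t <= 31 (6 events):
  after event 1 (t=5: INC bar by 11): {bar=11}
  after event 2 (t=12: INC foo by 5): {bar=11, foo=5}
  after event 3 (t=13: INC foo by 4): {bar=11, foo=9}
  after event 4 (t=19: DEL baz): {bar=11, foo=9}
  after event 5 (t=22: SET bar = -6): {bar=-6, foo=9}
  after event 6 (t=26: INC foo by 8): {bar=-6, foo=17}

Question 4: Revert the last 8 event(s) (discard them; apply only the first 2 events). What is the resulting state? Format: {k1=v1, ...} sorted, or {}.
Answer: {bar=11, foo=5}

Derivation:
Keep first 2 events (discard last 8):
  after event 1 (t=5: INC bar by 11): {bar=11}
  after event 2 (t=12: INC foo by 5): {bar=11, foo=5}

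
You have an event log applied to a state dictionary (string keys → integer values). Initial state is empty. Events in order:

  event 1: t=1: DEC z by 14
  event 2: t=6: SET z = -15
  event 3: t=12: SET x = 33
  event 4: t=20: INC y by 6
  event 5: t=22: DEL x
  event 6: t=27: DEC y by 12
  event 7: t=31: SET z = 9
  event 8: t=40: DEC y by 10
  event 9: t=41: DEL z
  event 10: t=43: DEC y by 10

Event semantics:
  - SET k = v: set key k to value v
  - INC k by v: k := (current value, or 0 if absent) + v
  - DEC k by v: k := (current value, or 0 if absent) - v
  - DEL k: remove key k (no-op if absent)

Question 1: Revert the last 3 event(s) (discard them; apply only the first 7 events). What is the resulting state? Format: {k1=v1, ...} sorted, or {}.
Keep first 7 events (discard last 3):
  after event 1 (t=1: DEC z by 14): {z=-14}
  after event 2 (t=6: SET z = -15): {z=-15}
  after event 3 (t=12: SET x = 33): {x=33, z=-15}
  after event 4 (t=20: INC y by 6): {x=33, y=6, z=-15}
  after event 5 (t=22: DEL x): {y=6, z=-15}
  after event 6 (t=27: DEC y by 12): {y=-6, z=-15}
  after event 7 (t=31: SET z = 9): {y=-6, z=9}

Answer: {y=-6, z=9}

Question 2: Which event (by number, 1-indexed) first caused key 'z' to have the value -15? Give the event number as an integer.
Answer: 2

Derivation:
Looking for first event where z becomes -15:
  event 1: z = -14
  event 2: z -14 -> -15  <-- first match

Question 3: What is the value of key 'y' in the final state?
Track key 'y' through all 10 events:
  event 1 (t=1: DEC z by 14): y unchanged
  event 2 (t=6: SET z = -15): y unchanged
  event 3 (t=12: SET x = 33): y unchanged
  event 4 (t=20: INC y by 6): y (absent) -> 6
  event 5 (t=22: DEL x): y unchanged
  event 6 (t=27: DEC y by 12): y 6 -> -6
  event 7 (t=31: SET z = 9): y unchanged
  event 8 (t=40: DEC y by 10): y -6 -> -16
  event 9 (t=41: DEL z): y unchanged
  event 10 (t=43: DEC y by 10): y -16 -> -26
Final: y = -26

Answer: -26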